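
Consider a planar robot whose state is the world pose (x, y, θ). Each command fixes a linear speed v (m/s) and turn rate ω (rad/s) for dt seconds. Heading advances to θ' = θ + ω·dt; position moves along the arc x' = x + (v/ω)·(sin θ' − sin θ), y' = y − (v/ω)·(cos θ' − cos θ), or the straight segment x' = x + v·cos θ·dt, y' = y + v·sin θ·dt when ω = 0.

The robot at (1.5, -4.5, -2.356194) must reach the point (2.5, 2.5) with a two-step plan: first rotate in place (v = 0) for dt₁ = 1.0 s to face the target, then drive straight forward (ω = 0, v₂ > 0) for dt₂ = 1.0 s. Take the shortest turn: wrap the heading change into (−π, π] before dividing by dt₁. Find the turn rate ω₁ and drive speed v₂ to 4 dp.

heading to target = atan2(2.5−-4.5, 2.5−1.5) = 1.4289
Δθ = wrap(1.4289 − -2.3562) = -2.4981; ω₁ = Δθ/dt₁ = -2.4981
distance = √((2.5−1.5)² + (2.5−-4.5)²) = 7.0711; v₂ = distance/dt₂ = 7.0711

ω₁ = -2.4981, v₂ = 7.0711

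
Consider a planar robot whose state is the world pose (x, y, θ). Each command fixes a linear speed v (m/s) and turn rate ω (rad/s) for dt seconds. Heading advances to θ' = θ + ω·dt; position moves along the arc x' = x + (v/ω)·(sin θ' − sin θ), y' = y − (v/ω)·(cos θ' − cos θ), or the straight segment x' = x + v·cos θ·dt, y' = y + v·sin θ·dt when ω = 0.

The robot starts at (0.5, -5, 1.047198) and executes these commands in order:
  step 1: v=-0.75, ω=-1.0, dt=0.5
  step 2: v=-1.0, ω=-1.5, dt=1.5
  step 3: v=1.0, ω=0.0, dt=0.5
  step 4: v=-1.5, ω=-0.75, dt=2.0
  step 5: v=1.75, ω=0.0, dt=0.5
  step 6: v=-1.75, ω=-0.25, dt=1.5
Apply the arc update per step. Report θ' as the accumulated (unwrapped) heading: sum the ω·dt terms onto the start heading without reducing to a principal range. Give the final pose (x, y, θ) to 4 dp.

(2.9281, -3.9599, -3.5778)

step 1: θ'=0.5472 (R=0.7500) → pose (0.2407, -5.2655, 0.5472)
step 2: θ'=-1.7028 (R=0.6667) → pose (-0.7670, -4.6084, -1.7028)
step 3: θ'=-1.7028 (straight) → pose (-0.8328, -5.1041, -1.7028)
step 4: θ'=-3.2028 (R=2.0000) → pose (1.2721, -3.3711, -3.2028)
step 5: θ'=-3.2028 (straight) → pose (0.3987, -3.3175, -3.2028)
step 6: θ'=-3.5778 (R=7.0000) → pose (2.9281, -3.9599, -3.5778)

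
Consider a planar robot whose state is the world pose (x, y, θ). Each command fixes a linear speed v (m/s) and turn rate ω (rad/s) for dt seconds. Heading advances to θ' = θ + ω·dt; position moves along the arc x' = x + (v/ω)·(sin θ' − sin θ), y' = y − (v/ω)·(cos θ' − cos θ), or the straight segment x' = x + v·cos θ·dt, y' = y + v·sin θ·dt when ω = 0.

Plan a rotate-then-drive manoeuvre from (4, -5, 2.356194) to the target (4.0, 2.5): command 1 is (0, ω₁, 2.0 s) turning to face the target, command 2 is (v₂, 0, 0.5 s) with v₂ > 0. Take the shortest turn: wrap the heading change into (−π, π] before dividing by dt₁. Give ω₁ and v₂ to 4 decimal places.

heading to target = atan2(2.5−-5, 4−4) = 1.5708
Δθ = wrap(1.5708 − 2.3562) = -0.7854; ω₁ = Δθ/dt₁ = -0.3927
distance = √((4−4)² + (2.5−-5)²) = 7.5000; v₂ = distance/dt₂ = 15.0000

ω₁ = -0.3927, v₂ = 15.0000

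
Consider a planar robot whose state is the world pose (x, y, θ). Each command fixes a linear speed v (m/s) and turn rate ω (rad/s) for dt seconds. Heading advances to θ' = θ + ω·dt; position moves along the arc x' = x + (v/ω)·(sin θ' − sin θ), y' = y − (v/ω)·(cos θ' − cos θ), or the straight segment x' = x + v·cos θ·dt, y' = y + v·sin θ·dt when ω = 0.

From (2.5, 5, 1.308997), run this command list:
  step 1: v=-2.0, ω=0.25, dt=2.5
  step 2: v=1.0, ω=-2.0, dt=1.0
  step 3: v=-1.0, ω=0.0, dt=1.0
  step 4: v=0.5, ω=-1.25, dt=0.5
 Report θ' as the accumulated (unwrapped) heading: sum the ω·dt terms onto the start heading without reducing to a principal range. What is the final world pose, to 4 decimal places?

(2.4804, 0.7389, -0.6910)

step 1: θ'=1.9340 (R=-8.0000) → pose (2.7493, 0.0873, 1.9340)
step 2: θ'=-0.0660 (R=-0.5000) → pose (3.2497, 0.7638, -0.0660)
step 3: θ'=-0.0660 (straight) → pose (2.2518, 0.8298, -0.0660)
step 4: θ'=-0.6910 (R=-0.4000) → pose (2.4804, 0.7389, -0.6910)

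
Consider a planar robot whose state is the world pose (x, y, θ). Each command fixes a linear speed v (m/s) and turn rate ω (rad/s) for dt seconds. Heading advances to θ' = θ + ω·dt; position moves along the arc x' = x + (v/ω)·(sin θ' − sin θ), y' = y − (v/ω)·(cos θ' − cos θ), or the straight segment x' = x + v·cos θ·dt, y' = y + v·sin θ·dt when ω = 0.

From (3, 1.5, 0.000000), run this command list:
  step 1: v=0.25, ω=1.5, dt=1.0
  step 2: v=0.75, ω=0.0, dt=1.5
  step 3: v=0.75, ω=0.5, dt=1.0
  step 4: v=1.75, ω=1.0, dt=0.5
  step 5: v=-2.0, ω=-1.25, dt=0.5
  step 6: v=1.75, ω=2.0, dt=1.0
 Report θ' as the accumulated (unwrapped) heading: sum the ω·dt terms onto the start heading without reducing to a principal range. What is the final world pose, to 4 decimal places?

step 1: θ'=1.5000 (R=0.1667) → pose (3.1662, 1.6549, 1.5000)
step 2: θ'=1.5000 (straight) → pose (3.2458, 2.7771, 1.5000)
step 3: θ'=2.0000 (R=1.5000) → pose (3.1135, 3.5074, 2.0000)
step 4: θ'=2.5000 (R=1.7500) → pose (2.5696, 4.1811, 2.5000)
step 5: θ'=1.8750 (R=1.6000) → pose (3.1386, 3.3786, 1.8750)
step 6: θ'=3.8750 (R=0.8750) → pose (1.7180, 3.7665, 3.8750)

(1.7180, 3.7665, 3.8750)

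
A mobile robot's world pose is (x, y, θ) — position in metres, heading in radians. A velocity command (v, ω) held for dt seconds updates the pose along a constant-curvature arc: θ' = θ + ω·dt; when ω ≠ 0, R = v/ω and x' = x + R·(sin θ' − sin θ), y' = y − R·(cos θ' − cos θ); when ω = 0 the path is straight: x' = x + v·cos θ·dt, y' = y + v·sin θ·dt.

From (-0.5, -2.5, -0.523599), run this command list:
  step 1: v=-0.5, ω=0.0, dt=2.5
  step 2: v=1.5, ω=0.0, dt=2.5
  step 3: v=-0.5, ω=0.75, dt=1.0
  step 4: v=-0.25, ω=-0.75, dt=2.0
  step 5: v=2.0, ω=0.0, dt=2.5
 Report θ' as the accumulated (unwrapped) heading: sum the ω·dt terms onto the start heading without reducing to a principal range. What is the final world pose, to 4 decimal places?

(2.2527, -8.2313, -1.2736)

step 1: θ'=-0.5236 (straight) → pose (-1.5825, -1.8750, -0.5236)
step 2: θ'=-0.5236 (straight) → pose (1.6651, -3.7500, -0.5236)
step 3: θ'=0.2264 (R=-0.6667) → pose (1.1821, -3.6777, 0.2264)
step 4: θ'=-1.2736 (R=0.3333) → pose (0.7885, -3.4505, -1.2736)
step 5: θ'=-1.2736 (straight) → pose (2.2527, -8.2313, -1.2736)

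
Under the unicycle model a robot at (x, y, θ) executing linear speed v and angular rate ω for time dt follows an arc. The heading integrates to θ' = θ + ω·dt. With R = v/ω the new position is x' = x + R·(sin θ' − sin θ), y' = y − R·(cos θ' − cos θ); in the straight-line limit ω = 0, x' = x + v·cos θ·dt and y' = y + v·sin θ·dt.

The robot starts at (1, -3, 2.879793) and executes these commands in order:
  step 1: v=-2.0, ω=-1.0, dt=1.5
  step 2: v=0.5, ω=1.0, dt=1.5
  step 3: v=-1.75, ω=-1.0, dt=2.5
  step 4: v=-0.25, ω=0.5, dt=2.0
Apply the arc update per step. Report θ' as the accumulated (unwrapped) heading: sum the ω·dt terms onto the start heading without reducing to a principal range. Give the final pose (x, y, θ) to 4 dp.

step 1: θ'=1.3798 (R=2.0000) → pose (2.4460, -5.3115, 1.3798)
step 2: θ'=2.8798 (R=0.5000) → pose (2.0845, -4.7337, 2.8798)
step 3: θ'=0.3798 (R=1.7500) → pose (2.2803, -8.0493, 0.3798)
step 4: θ'=1.3798 (R=-0.5000) → pose (1.9748, -8.4188, 1.3798)

(1.9748, -8.4188, 1.3798)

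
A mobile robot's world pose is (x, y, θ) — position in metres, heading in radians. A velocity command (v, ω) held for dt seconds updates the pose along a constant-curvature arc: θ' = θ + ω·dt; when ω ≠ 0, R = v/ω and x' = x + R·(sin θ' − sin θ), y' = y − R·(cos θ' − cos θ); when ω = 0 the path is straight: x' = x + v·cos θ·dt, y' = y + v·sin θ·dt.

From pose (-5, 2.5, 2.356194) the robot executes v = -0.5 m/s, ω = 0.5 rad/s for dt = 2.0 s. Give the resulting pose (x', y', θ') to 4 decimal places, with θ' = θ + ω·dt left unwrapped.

(-4.0799, 2.2300, 3.3562)

θ' = 2.3562 + 0.5·2.0 = 3.3562
R = v/ω = -0.5/0.5 = -1.0000
x' = -5 + -1.0000·(sin 3.3562 − sin 2.3562) = -4.0799
y' = 2.5 − -1.0000·(cos 3.3562 − cos 2.3562) = 2.2300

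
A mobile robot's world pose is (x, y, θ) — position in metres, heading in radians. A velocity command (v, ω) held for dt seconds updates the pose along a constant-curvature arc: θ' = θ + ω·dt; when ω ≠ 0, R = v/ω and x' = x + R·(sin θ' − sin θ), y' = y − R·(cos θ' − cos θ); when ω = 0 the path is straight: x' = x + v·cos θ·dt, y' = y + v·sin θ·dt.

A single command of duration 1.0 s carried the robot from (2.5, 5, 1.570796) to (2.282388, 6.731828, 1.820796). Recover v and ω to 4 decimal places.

v = 1.7500, ω = 0.2500

Δθ = 1.820796 − 1.570796 = 0.250000
ω = Δθ/dt = 0.250000/1.0 = 0.2500
R = −Δy/(cos θ' − cos θ) = 7.0000
v = R·ω = 7.0000·0.2500 = 1.7500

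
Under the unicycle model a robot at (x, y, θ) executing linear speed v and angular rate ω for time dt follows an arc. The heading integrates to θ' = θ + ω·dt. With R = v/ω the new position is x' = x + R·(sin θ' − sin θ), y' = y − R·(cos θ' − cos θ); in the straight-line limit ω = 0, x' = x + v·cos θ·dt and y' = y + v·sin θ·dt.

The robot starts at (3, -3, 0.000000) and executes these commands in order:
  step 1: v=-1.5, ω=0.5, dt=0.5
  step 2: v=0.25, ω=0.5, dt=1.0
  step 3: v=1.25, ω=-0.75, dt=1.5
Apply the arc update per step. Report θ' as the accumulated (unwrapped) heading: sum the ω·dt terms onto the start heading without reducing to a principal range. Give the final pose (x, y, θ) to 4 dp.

step 1: θ'=0.2500 (R=-3.0000) → pose (2.2578, -3.0933, 0.2500)
step 2: θ'=0.7500 (R=0.5000) → pose (2.4749, -2.9747, 0.7500)
step 3: θ'=-0.3750 (R=-1.6667) → pose (4.2214, -2.6433, -0.3750)

(4.2214, -2.6433, -0.3750)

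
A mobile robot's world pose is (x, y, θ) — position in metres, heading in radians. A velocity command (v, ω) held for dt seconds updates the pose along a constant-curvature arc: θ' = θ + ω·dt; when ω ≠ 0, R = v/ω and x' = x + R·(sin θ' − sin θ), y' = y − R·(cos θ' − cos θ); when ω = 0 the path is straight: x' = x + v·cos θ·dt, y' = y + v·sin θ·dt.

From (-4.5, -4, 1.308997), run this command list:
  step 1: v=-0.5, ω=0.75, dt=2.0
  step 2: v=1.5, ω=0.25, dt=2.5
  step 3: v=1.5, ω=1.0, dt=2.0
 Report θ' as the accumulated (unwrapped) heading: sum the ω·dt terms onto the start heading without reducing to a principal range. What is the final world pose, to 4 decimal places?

step 1: θ'=2.8090 (R=-0.6667) → pose (-4.0737, -4.8027, 2.8090)
step 2: θ'=3.4340 (R=6.0000) → pose (-7.7622, -4.7285, 3.4340)
step 3: θ'=5.4340 (R=1.5000) → pose (-8.4560, -7.1558, 5.4340)

(-8.4560, -7.1558, 5.4340)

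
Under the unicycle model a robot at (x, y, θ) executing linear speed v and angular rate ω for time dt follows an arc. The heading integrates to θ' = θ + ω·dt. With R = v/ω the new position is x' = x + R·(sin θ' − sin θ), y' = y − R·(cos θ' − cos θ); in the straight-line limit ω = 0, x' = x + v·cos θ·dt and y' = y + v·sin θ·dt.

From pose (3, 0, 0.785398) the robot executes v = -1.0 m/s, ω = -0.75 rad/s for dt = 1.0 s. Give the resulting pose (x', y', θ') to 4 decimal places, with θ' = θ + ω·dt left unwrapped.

θ' = 0.7854 + -0.75·1.0 = 0.0354
R = v/ω = -1.0/-0.75 = 1.3333
x' = 3 + 1.3333·(sin 0.0354 − sin 0.7854) = 2.1044
y' = 0 − 1.3333·(cos 0.0354 − cos 0.7854) = -0.3897

(2.1044, -0.3897, 0.0354)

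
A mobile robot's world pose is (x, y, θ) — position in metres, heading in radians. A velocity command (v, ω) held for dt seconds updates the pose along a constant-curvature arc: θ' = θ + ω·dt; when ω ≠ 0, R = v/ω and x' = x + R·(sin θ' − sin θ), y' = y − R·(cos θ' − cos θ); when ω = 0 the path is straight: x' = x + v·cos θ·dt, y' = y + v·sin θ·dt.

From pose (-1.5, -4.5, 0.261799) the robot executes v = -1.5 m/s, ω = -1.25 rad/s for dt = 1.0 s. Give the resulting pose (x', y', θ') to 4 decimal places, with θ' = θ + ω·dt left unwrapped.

θ' = 0.2618 + -1.25·1.0 = -0.9882
R = v/ω = -1.5/-1.25 = 1.2000
x' = -1.5 + 1.2000·(sin -0.9882 − sin 0.2618) = -2.8126
y' = -4.5 − 1.2000·(cos -0.9882 − cos 0.2618) = -4.0011

(-2.8126, -4.0011, -0.9882)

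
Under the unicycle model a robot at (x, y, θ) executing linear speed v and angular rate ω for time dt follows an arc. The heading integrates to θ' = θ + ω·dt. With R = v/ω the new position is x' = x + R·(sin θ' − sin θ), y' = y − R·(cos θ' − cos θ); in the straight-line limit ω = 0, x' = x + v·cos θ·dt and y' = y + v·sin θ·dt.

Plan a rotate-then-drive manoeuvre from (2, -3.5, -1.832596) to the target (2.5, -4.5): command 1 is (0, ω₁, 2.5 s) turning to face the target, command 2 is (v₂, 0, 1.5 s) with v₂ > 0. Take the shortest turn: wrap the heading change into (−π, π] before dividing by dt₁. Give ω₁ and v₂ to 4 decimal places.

heading to target = atan2(-4.5−-3.5, 2.5−2) = -1.1071
Δθ = wrap(-1.1071 − -1.8326) = 0.7254; ω₁ = Δθ/dt₁ = 0.2902
distance = √((2.5−2)² + (-4.5−-3.5)²) = 1.1180; v₂ = distance/dt₂ = 0.7454

ω₁ = 0.2902, v₂ = 0.7454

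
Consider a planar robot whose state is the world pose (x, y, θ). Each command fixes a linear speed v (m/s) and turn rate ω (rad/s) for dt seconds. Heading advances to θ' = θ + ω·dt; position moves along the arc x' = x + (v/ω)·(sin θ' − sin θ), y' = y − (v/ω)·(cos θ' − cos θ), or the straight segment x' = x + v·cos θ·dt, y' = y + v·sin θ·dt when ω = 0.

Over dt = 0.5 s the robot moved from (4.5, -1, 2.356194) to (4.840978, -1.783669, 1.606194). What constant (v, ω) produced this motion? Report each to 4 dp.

v = -1.7500, ω = -1.5000

Δθ = 1.606194 − 2.356194 = -0.750000
ω = Δθ/dt = -0.750000/0.5 = -1.5000
R = −Δy/(cos θ' − cos θ) = 1.1667
v = R·ω = 1.1667·-1.5000 = -1.7500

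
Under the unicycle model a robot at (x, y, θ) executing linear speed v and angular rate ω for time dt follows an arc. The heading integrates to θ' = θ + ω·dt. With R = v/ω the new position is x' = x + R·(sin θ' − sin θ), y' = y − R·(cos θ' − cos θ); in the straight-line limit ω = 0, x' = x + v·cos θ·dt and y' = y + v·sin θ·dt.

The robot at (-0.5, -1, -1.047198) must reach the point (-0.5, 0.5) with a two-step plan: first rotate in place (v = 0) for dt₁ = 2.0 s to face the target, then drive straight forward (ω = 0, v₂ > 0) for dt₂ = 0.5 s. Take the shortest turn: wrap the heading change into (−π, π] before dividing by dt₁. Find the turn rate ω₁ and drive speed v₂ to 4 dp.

heading to target = atan2(0.5−-1, -0.5−-0.5) = 1.5708
Δθ = wrap(1.5708 − -1.0472) = 2.6180; ω₁ = Δθ/dt₁ = 1.3090
distance = √((-0.5−-0.5)² + (0.5−-1)²) = 1.5000; v₂ = distance/dt₂ = 3.0000

ω₁ = 1.3090, v₂ = 3.0000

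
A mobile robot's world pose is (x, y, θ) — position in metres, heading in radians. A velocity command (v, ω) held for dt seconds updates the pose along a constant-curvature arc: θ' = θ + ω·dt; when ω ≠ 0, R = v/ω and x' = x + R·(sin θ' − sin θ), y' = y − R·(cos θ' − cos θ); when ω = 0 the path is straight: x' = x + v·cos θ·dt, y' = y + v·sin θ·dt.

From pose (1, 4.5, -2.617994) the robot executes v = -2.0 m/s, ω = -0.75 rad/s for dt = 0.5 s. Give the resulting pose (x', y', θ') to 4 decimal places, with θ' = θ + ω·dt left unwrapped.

(1.9385, 4.8279, -2.9930)

θ' = -2.6180 + -0.75·0.5 = -2.9930
R = v/ω = -2.0/-0.75 = 2.6667
x' = 1 + 2.6667·(sin -2.9930 − sin -2.6180) = 1.9385
y' = 4.5 − 2.6667·(cos -2.9930 − cos -2.6180) = 4.8279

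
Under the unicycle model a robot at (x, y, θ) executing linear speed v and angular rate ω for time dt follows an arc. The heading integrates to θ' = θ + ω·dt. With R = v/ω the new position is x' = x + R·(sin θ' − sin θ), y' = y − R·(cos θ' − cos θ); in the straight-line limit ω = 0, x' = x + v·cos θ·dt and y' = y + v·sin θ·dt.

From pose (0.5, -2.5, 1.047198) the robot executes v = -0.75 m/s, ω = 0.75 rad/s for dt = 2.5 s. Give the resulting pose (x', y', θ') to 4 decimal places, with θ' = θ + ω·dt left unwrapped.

θ' = 1.0472 + 0.75·2.5 = 2.9222
R = v/ω = -0.75/0.75 = -1.0000
x' = 0.5 + -1.0000·(sin 2.9222 − sin 1.0472) = 1.1484
y' = -2.5 − -1.0000·(cos 2.9222 − cos 1.0472) = -3.9760

(1.1484, -3.9760, 2.9222)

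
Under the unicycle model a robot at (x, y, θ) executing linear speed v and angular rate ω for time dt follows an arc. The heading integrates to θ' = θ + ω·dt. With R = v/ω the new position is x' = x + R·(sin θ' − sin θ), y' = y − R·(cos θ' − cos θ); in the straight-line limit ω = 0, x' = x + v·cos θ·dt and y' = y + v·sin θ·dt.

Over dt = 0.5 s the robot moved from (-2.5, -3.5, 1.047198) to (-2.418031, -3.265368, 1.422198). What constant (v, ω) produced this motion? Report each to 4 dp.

v = 0.5000, ω = 0.7500

Δθ = 1.422198 − 1.047198 = 0.375000
ω = Δθ/dt = 0.375000/0.5 = 0.7500
R = −Δy/(cos θ' − cos θ) = 0.6667
v = R·ω = 0.6667·0.7500 = 0.5000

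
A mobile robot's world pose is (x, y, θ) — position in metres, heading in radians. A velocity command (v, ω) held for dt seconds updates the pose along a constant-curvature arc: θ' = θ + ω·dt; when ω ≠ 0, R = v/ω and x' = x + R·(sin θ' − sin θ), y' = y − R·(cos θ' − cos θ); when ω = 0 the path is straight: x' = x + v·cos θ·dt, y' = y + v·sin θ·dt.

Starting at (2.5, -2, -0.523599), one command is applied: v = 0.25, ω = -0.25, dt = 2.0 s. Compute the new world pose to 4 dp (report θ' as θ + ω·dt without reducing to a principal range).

(2.8540, -2.3457, -1.0236)

θ' = -0.5236 + -0.25·2.0 = -1.0236
R = v/ω = 0.25/-0.25 = -1.0000
x' = 2.5 + -1.0000·(sin -1.0236 − sin -0.5236) = 2.8540
y' = -2 − -1.0000·(cos -1.0236 − cos -0.5236) = -2.3457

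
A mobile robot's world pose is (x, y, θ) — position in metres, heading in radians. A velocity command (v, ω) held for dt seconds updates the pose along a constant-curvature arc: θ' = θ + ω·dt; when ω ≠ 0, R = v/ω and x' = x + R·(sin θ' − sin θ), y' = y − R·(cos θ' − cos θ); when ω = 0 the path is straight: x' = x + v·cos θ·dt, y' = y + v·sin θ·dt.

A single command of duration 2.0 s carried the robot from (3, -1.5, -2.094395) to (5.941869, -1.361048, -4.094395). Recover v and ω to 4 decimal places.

Δθ = -4.094395 − -2.094395 = -2.000000
ω = Δθ/dt = -2.000000/2.0 = -1.0000
R = Δx/(sin θ' − sin θ) = 1.7500
v = R·ω = 1.7500·-1.0000 = -1.7500

v = -1.7500, ω = -1.0000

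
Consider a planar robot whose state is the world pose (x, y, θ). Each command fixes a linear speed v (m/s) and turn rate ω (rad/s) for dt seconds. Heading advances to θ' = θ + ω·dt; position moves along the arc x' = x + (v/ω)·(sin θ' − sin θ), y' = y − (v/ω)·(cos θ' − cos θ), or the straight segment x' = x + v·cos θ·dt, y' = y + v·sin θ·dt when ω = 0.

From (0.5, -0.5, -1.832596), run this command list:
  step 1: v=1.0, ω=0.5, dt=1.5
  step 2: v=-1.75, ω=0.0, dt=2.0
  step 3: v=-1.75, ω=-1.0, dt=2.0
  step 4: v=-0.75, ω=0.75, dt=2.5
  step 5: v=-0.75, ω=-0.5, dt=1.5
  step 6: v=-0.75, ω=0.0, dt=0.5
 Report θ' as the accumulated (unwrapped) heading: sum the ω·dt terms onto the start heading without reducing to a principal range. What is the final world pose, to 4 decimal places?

step 1: θ'=-1.0826 (R=2.0000) → pose (0.6655, -1.9557, -1.0826)
step 2: θ'=-1.0826 (straight) → pose (-0.9761, 1.1354, -1.0826)
step 3: θ'=-3.0826 (R=1.7500) → pose (0.4662, 3.7032, -3.0826)
step 4: θ'=-1.2076 (R=-1.0000) → pose (1.3420, 5.0567, -1.2076)
step 5: θ'=-1.9576 (R=1.5000) → pose (1.3550, 6.1555, -1.9576)
step 6: θ'=-1.9576 (straight) → pose (1.4965, 6.5027, -1.9576)

(1.4965, 6.5027, -1.9576)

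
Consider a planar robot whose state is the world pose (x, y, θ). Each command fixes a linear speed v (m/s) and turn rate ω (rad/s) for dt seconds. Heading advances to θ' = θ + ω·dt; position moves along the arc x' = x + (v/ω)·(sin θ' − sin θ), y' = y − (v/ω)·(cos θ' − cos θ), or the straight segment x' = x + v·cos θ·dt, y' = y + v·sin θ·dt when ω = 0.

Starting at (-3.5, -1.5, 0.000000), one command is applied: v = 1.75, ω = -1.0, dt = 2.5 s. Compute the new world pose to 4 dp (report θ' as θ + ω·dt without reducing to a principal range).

θ' = 0.0000 + -1.0·2.5 = -2.5000
R = v/ω = 1.75/-1.0 = -1.7500
x' = -3.5 + -1.7500·(sin -2.5000 − sin 0.0000) = -2.4527
y' = -1.5 − -1.7500·(cos -2.5000 − cos 0.0000) = -4.6520

(-2.4527, -4.6520, -2.5000)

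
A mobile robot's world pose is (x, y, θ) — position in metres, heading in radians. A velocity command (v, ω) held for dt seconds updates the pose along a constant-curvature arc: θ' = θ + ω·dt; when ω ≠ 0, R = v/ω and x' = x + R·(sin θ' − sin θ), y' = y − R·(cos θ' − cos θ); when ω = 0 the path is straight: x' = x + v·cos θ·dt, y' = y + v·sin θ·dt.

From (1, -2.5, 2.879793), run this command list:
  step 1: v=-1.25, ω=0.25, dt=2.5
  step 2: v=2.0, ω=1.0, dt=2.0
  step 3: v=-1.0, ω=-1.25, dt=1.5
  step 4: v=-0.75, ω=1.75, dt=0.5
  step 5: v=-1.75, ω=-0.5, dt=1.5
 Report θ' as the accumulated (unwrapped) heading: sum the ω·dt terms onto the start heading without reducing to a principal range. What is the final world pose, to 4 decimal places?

step 1: θ'=3.5048 (R=-5.0000) → pose (4.0704, -2.3442, 3.5048)
step 2: θ'=5.5048 (R=2.0000) → pose (3.3767, -5.6378, 5.5048)
step 3: θ'=3.6298 (R=0.8000) → pose (3.5632, -4.3616, 3.6298)
step 4: θ'=4.5048 (R=-0.4286) → pose (3.7815, -4.0715, 4.5048)
step 5: θ'=3.7548 (R=3.5000) → pose (5.1922, -1.9305, 3.7548)

(5.1922, -1.9305, 3.7548)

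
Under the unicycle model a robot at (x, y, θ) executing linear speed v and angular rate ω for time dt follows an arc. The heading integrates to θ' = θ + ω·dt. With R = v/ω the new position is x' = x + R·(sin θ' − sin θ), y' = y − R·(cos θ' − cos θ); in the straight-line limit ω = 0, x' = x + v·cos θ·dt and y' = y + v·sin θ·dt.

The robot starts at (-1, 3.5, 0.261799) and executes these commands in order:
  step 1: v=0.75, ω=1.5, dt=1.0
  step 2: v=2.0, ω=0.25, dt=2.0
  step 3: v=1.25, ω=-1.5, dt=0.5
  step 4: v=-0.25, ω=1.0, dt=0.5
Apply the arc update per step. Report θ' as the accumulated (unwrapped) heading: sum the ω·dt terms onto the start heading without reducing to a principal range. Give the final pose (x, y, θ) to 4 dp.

(-2.4944, 8.1164, 2.0118)

step 1: θ'=1.7618 (R=0.5000) → pose (-0.6385, 4.0779, 1.7618)
step 2: θ'=2.2618 (R=8.0000) → pose (-2.3282, 7.6576, 2.2618)
step 3: θ'=1.5118 (R=-0.8333) → pose (-2.5179, 8.2378, 1.5118)
step 4: θ'=2.0118 (R=-0.2500) → pose (-2.4944, 8.1164, 2.0118)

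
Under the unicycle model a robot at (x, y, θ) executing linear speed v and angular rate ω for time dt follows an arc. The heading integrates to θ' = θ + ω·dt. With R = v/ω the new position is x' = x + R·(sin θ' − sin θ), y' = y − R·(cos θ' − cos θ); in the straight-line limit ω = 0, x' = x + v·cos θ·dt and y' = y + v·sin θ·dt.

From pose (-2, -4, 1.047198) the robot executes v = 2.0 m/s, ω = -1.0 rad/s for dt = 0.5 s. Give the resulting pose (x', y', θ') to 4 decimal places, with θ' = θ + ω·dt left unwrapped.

θ' = 1.0472 + -1.0·0.5 = 0.5472
R = v/ω = 2.0/-1.0 = -2.0000
x' = -2 + -2.0000·(sin 0.5472 − sin 1.0472) = -1.3085
y' = -4 − -2.0000·(cos 0.5472 − cos 1.0472) = -3.2920

(-1.3085, -3.2920, 0.5472)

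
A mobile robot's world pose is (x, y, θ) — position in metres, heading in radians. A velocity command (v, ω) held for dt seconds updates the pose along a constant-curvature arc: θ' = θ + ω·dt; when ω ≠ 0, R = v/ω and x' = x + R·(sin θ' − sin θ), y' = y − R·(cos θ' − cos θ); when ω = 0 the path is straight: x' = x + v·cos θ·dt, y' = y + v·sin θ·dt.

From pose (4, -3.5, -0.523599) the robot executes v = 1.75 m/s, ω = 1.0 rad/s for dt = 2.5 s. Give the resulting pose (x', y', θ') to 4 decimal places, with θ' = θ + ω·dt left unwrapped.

(6.4830, -1.2940, 1.9764)

θ' = -0.5236 + 1.0·2.5 = 1.9764
R = v/ω = 1.75/1.0 = 1.7500
x' = 4 + 1.7500·(sin 1.9764 − sin -0.5236) = 6.4830
y' = -3.5 − 1.7500·(cos 1.9764 − cos -0.5236) = -1.2940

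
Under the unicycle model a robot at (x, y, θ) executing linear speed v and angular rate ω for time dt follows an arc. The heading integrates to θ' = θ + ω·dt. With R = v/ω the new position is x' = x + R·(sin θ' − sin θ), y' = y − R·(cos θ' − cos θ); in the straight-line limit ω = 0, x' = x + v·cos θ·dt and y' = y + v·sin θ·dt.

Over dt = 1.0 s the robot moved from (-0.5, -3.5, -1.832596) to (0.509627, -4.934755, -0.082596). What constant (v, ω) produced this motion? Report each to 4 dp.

v = 2.0000, ω = 1.7500

Δθ = -0.082596 − -1.832596 = 1.750000
ω = Δθ/dt = 1.750000/1.0 = 1.7500
R = −Δy/(cos θ' − cos θ) = 1.1429
v = R·ω = 1.1429·1.7500 = 2.0000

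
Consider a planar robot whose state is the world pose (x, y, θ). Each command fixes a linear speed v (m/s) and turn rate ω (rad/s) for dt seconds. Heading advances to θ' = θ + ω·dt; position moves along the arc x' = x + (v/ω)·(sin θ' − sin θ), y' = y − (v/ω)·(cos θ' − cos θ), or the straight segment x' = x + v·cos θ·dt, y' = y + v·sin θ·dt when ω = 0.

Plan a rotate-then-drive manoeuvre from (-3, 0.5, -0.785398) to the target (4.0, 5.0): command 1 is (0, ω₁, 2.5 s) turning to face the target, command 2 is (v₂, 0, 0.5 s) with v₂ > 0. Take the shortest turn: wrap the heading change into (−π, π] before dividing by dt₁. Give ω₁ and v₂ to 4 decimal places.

heading to target = atan2(5−0.5, 4−-3) = 0.5713
Δθ = wrap(0.5713 − -0.7854) = 1.3567; ω₁ = Δθ/dt₁ = 0.5427
distance = √((4−-3)² + (5−0.5)²) = 8.3217; v₂ = distance/dt₂ = 16.6433

ω₁ = 0.5427, v₂ = 16.6433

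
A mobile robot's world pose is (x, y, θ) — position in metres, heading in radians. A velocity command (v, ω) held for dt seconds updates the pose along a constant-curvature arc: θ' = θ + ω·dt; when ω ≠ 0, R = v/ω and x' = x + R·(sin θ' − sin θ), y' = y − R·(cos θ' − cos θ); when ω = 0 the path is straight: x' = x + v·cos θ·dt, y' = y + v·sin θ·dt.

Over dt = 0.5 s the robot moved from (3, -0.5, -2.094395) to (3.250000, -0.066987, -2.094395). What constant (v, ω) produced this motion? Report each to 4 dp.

v = -1.0000, ω = 0.0000

Δθ = -2.094395 − -2.094395 = 0.000000
ω = Δθ/dt = 0.000000/0.5 = 0.0000
ω = 0 → v = (Δx·cos θ + Δy·sin θ)/dt = -1.0000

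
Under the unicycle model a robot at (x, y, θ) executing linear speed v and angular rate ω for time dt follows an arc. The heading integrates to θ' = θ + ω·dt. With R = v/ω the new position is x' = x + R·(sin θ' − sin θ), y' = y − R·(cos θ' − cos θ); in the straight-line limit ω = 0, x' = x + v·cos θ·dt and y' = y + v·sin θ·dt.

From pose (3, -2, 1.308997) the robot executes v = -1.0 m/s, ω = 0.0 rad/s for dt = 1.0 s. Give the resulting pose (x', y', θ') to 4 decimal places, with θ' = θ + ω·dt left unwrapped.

(2.7412, -2.9659, 1.3090)

θ' = 1.3090 + 0.0·1.0 = 1.3090
ω = 0 → straight: x' = 3 + -1.0·cos(1.3090)·1.0 = 2.7412
y' = -2 + -1.0·sin(1.3090)·1.0 = -2.9659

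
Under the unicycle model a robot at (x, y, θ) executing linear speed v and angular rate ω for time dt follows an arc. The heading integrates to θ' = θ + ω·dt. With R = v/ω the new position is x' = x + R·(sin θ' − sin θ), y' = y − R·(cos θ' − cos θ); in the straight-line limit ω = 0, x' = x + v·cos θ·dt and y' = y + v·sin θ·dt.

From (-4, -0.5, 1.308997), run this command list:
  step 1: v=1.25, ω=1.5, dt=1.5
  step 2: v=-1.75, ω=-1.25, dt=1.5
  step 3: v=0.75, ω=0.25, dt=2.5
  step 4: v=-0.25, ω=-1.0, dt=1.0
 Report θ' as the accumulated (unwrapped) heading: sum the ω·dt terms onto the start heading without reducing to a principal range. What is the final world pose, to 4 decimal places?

step 1: θ'=3.5590 (R=0.8333) → pose (-5.1428, 0.4775, 3.5590)
step 2: θ'=1.6840 (R=1.4000) → pose (-3.1842, -0.6442, 1.6840)
step 3: θ'=2.3090 (R=3.0000) → pose (-3.9459, 1.0358, 2.3090)
step 4: θ'=1.3090 (R=0.2500) → pose (-3.8894, 0.8029, 1.3090)

(-3.8894, 0.8029, 1.3090)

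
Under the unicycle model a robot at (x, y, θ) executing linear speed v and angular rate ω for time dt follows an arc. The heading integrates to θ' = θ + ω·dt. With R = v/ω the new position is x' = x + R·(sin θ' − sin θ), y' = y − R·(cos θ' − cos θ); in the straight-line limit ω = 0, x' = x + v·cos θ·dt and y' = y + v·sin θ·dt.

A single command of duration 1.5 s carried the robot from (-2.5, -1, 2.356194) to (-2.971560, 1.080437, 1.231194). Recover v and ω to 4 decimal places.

v = 1.5000, ω = -0.7500

Δθ = 1.231194 − 2.356194 = -1.125000
ω = Δθ/dt = -1.125000/1.5 = -0.7500
R = −Δy/(cos θ' − cos θ) = -2.0000
v = R·ω = -2.0000·-0.7500 = 1.5000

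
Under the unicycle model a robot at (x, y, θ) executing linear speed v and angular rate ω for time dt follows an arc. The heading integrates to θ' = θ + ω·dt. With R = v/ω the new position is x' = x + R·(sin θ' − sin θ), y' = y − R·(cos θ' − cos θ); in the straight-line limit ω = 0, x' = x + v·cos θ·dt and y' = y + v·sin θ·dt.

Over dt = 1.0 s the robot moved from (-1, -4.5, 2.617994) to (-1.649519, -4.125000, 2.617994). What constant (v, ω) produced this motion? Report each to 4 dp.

v = 0.7500, ω = 0.0000

Δθ = 2.617994 − 2.617994 = 0.000000
ω = Δθ/dt = 0.000000/1.0 = 0.0000
ω = 0 → v = (Δx·cos θ + Δy·sin θ)/dt = 0.7500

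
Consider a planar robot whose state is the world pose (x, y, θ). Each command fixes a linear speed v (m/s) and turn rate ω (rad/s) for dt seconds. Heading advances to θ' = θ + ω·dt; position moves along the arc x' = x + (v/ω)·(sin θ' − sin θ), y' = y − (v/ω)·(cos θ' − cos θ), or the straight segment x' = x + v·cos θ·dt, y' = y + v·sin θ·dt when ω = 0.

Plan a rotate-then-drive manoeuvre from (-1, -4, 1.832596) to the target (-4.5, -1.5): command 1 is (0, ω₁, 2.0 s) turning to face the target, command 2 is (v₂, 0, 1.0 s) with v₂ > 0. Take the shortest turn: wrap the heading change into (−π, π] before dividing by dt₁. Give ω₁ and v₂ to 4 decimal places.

ω₁ = 0.3444, v₂ = 4.3012

heading to target = atan2(-1.5−-4, -4.5−-1) = 2.5213
Δθ = wrap(2.5213 − 1.8326) = 0.6887; ω₁ = Δθ/dt₁ = 0.3444
distance = √((-4.5−-1)² + (-1.5−-4)²) = 4.3012; v₂ = distance/dt₂ = 4.3012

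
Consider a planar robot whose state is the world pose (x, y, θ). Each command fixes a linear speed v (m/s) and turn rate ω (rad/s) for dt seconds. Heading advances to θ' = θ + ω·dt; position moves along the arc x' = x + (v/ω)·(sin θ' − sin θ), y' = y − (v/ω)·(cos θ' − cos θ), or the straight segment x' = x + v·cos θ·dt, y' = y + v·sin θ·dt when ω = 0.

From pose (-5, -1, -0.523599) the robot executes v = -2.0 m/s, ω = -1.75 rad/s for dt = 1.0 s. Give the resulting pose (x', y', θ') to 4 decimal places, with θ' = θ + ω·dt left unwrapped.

(-5.3006, 0.7284, -2.2736)

θ' = -0.5236 + -1.75·1.0 = -2.2736
R = v/ω = -2.0/-1.75 = 1.1429
x' = -5 + 1.1429·(sin -2.2736 − sin -0.5236) = -5.3006
y' = -1 − 1.1429·(cos -2.2736 − cos -0.5236) = 0.7284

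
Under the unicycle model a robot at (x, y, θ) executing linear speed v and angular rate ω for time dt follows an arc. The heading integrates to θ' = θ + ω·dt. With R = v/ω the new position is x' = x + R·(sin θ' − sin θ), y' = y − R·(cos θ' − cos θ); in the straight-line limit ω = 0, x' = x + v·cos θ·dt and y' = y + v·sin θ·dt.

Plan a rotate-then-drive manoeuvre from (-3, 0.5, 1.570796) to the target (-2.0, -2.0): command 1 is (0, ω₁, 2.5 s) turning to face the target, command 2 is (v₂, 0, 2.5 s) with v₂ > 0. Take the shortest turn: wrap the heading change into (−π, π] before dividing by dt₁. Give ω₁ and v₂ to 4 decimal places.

heading to target = atan2(-2−0.5, -2−-3) = -1.1903
Δθ = wrap(-1.1903 − 1.5708) = -2.7611; ω₁ = Δθ/dt₁ = -1.1044
distance = √((-2−-3)² + (-2−0.5)²) = 2.6926; v₂ = distance/dt₂ = 1.0770

ω₁ = -1.1044, v₂ = 1.0770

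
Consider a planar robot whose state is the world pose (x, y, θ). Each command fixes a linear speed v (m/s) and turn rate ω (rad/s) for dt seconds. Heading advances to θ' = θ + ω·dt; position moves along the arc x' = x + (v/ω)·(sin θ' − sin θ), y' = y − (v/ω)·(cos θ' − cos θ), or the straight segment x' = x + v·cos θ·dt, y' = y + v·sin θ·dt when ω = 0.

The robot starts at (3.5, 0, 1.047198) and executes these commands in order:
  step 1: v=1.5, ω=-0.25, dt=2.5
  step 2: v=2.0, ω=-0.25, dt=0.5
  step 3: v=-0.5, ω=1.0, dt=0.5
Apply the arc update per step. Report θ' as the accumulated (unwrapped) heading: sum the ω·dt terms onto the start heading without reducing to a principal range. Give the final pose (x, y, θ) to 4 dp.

step 1: θ'=0.4222 (R=-6.0000) → pose (6.2376, 2.4731, 0.4222)
step 2: θ'=0.2972 (R=-8.0000) → pose (7.1729, 2.8249, 0.2972)
step 3: θ'=0.7972 (R=-0.5000) → pose (6.9617, 2.6962, 0.7972)

(6.9617, 2.6962, 0.7972)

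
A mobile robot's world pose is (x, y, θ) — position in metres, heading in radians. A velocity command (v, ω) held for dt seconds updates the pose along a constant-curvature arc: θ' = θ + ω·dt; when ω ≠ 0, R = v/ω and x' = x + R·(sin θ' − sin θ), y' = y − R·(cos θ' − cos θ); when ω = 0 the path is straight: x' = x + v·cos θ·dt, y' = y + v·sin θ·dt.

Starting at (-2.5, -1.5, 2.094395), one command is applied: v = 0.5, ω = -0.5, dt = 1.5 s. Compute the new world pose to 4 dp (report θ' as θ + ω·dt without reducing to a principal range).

θ' = 2.0944 + -0.5·1.5 = 1.3444
R = v/ω = 0.5/-0.5 = -1.0000
x' = -2.5 + -1.0000·(sin 1.3444 − sin 2.0944) = -2.6085
y' = -1.5 − -1.0000·(cos 1.3444 − cos 2.0944) = -0.7755

(-2.6085, -0.7755, 1.3444)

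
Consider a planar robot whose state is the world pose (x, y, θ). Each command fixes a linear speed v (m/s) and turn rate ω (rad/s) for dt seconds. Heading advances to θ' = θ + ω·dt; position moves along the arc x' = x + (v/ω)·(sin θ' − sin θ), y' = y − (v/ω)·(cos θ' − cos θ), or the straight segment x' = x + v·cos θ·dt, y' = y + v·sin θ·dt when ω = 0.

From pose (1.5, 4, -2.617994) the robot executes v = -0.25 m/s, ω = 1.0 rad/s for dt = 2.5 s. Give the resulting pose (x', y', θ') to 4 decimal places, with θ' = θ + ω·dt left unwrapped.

(1.4044, 4.4648, -0.1180)

θ' = -2.6180 + 1.0·2.5 = -0.1180
R = v/ω = -0.25/1.0 = -0.2500
x' = 1.5 + -0.2500·(sin -0.1180 − sin -2.6180) = 1.4044
y' = 4 − -0.2500·(cos -0.1180 − cos -2.6180) = 4.4648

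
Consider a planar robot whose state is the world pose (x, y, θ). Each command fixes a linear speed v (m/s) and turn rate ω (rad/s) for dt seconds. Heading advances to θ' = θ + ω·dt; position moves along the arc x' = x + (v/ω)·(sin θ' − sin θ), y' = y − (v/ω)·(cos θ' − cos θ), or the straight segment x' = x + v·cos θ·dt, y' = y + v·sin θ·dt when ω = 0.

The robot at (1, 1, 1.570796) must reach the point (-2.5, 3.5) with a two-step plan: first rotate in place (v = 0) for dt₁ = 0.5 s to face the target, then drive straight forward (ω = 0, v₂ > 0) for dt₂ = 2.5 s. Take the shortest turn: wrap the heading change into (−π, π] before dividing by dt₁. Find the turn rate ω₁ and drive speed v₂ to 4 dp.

heading to target = atan2(3.5−1, -2.5−1) = 2.5213
Δθ = wrap(2.5213 − 1.5708) = 0.9505; ω₁ = Δθ/dt₁ = 1.9011
distance = √((-2.5−1)² + (3.5−1)²) = 4.3012; v₂ = distance/dt₂ = 1.7205

ω₁ = 1.9011, v₂ = 1.7205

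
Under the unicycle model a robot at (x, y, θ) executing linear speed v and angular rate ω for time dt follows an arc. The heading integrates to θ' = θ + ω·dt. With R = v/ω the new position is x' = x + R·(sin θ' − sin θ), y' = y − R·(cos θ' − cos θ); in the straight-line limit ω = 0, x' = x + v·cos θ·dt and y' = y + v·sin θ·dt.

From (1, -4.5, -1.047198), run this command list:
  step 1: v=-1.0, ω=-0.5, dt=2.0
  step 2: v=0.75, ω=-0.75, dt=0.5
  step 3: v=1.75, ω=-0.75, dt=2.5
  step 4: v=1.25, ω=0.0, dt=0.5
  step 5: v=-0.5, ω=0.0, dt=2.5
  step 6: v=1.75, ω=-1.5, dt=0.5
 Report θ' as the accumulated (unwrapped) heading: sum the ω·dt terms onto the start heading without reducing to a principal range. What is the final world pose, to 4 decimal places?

step 1: θ'=-2.0472 (R=2.0000) → pose (0.9547, -2.5828, -2.0472)
step 2: θ'=-2.4222 (R=-1.0000) → pose (0.7250, -2.8765, -2.4222)
step 3: θ'=-4.2972 (R=-2.3333) → pose (-2.9476, -2.0625, -4.2972)
step 4: θ'=-4.2972 (straight) → pose (-3.1997, -1.4906, -4.2972)
step 5: θ'=-4.2972 (straight) → pose (-2.6955, -2.6344, -4.2972)
step 6: θ'=-5.0472 (R=-1.1667) → pose (-2.7298, -1.7804, -5.0472)

(-2.7298, -1.7804, -5.0472)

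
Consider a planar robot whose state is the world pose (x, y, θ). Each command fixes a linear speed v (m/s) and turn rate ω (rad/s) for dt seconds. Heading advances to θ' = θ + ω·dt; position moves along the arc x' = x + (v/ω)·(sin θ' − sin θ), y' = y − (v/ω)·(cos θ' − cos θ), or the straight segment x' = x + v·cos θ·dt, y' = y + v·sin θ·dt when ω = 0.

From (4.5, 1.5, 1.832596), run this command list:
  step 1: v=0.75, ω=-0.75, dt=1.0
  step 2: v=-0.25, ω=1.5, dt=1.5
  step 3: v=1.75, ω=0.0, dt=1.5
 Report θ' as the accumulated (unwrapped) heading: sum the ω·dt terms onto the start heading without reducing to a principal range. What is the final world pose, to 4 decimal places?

(2.1843, 1.4877, 3.3326)

step 1: θ'=1.0826 (R=-1.0000) → pose (4.5827, 2.2279, 1.0826)
step 2: θ'=3.3326 (R=-0.1667) → pose (4.7616, 1.9860, 3.3326)
step 3: θ'=3.3326 (straight) → pose (2.1843, 1.4877, 3.3326)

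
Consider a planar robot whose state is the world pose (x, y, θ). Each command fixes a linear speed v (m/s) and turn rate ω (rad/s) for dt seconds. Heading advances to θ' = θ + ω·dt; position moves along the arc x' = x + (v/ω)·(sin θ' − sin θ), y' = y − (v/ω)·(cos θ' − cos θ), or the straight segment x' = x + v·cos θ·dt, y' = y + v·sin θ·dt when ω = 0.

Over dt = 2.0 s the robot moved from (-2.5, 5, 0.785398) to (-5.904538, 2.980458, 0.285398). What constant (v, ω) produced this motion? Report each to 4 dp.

Δθ = 0.285398 − 0.785398 = -0.500000
ω = Δθ/dt = -0.500000/2.0 = -0.2500
R = Δx/(sin θ' − sin θ) = 8.0000
v = R·ω = 8.0000·-0.2500 = -2.0000

v = -2.0000, ω = -0.2500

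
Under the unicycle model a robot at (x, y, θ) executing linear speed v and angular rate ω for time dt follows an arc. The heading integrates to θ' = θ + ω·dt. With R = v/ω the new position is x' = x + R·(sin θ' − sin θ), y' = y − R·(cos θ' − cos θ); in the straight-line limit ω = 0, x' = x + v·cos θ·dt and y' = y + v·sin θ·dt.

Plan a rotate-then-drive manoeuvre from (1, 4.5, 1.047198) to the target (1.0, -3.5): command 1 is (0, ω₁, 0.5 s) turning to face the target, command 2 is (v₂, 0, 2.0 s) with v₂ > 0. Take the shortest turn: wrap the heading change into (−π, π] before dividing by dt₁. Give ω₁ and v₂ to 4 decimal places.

ω₁ = -5.2360, v₂ = 4.0000

heading to target = atan2(-3.5−4.5, 1−1) = -1.5708
Δθ = wrap(-1.5708 − 1.0472) = -2.6180; ω₁ = Δθ/dt₁ = -5.2360
distance = √((1−1)² + (-3.5−4.5)²) = 8.0000; v₂ = distance/dt₂ = 4.0000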